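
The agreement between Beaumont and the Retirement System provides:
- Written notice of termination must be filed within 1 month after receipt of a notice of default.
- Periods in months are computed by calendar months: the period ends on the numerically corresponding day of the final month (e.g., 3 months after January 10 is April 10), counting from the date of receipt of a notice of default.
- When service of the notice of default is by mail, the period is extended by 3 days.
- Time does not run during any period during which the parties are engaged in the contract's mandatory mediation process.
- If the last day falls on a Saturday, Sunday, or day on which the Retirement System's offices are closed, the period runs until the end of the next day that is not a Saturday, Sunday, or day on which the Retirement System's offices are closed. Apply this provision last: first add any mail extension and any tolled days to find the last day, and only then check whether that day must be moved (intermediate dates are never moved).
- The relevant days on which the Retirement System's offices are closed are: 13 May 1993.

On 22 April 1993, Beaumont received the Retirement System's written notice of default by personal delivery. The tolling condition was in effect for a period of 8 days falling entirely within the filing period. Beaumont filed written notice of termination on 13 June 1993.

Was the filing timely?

1 month after 22 April 1993 is May 22, 1993.
Service was not by mail, so no mail extension applies.
Tolling adds 8 days: May 22, 1993 + 8 days = May 30, 1993.
May 30, 1993 is Sunday. The next qualifying day is May 31, 1993.
The deadline is May 31, 1993; the filing on June 13, 1993 is after that date.

No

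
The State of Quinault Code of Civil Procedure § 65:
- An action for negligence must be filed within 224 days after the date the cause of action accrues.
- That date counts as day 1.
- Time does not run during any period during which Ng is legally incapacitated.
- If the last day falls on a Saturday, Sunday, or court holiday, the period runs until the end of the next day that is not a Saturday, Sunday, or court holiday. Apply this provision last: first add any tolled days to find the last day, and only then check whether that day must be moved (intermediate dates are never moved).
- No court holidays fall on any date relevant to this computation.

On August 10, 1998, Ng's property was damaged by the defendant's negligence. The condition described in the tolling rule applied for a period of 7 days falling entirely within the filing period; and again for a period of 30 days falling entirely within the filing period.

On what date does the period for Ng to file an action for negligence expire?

Counting August 10, 1998 as day 1, day 224 is March 21, 1999.
Tolling adds 7 days: March 21, 1999 + 7 days = March 28, 1999.
Tolling adds 30 days: March 28, 1999 + 30 days = April 27, 1999.
April 27, 1999 is a Tuesday and not a court holiday, so no extension applies.

April 27, 1999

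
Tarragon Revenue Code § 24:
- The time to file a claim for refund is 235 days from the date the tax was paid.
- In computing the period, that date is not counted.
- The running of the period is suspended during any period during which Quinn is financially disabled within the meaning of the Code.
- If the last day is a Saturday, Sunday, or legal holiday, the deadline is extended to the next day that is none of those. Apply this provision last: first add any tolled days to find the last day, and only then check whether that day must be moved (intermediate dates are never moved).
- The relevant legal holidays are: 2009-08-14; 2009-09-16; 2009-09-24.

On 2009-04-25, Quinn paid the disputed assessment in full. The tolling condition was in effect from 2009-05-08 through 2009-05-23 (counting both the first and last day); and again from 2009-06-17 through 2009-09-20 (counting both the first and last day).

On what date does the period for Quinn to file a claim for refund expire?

April 7, 2010

235 days after 2009-04-25 is December 16, 2009.
From May 8, 2009 through May 23, 2009 inclusive is 16 days; tolling adds 16 days: December 16, 2009 + 16 days = January 1, 2010.
From June 17, 2009 through September 20, 2009 inclusive is 96 days; tolling adds 96 days: January 1, 2010 + 96 days = April 7, 2010.
April 7, 2010 is a Wednesday and not a legal holiday, so no extension applies.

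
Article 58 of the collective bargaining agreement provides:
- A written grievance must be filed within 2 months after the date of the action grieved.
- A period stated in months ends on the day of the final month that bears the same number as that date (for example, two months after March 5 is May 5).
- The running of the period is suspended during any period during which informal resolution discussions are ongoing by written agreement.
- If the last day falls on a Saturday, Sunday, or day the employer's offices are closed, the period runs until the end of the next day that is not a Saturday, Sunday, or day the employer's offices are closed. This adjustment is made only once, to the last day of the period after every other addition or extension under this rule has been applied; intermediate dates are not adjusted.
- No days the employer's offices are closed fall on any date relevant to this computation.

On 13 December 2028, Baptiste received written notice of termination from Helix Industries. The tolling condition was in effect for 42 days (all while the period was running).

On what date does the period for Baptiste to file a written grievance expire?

March 27, 2029

2 months after 13 December 2028 is February 13, 2029.
Tolling adds 42 days: February 13, 2029 + 42 days = March 27, 2029.
March 27, 2029 is a Tuesday and not a day the employer's offices are closed, so no extension applies.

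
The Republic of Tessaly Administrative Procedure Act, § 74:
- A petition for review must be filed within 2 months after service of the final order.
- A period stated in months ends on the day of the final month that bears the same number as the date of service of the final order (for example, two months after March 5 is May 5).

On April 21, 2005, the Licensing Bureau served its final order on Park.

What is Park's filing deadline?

2 months after April 21, 2005 is June 21, 2005.

June 21, 2005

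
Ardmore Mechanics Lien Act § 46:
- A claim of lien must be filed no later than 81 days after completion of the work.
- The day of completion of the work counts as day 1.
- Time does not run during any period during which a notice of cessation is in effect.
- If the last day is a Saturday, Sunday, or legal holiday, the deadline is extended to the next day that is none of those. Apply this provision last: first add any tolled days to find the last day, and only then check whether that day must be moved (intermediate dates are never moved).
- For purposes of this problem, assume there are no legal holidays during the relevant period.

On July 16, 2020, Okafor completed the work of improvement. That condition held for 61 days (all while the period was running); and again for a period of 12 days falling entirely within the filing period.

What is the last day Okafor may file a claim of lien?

December 16, 2020

Counting July 16, 2020 as day 1, day 81 is October 4, 2020.
Tolling adds 61 days: October 4, 2020 + 61 days = December 4, 2020.
Tolling adds 12 days: December 4, 2020 + 12 days = December 16, 2020.
December 16, 2020 is a Wednesday and not a legal holiday, so no extension applies.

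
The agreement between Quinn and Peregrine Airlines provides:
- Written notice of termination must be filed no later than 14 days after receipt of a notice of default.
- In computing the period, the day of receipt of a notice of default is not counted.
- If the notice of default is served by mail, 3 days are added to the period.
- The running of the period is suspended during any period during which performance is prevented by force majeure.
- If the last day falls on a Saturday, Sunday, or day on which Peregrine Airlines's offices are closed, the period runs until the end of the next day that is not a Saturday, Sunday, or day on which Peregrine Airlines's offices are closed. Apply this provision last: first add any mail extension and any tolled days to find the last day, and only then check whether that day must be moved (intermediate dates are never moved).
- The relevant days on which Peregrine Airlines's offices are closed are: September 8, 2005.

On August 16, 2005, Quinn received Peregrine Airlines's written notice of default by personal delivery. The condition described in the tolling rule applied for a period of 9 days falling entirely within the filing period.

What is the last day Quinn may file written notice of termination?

14 days after August 16, 2005 is August 30, 2005.
Service was not by mail, so no mail extension applies.
Tolling adds 9 days: August 30, 2005 + 9 days = September 8, 2005.
September 8, 2005 is a listed holiday. The next qualifying day is September 9, 2005.

September 9, 2005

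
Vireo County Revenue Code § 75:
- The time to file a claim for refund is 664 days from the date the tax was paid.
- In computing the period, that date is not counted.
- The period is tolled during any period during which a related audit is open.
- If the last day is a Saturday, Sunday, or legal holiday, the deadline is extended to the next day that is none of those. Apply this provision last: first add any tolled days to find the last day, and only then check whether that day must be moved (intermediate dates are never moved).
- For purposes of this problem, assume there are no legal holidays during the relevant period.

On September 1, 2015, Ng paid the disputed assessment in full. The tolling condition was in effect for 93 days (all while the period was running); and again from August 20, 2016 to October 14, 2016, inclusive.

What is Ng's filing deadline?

November 22, 2017

664 days after September 1, 2015 is June 26, 2017.
Tolling adds 93 days: June 26, 2017 + 93 days = September 27, 2017.
From August 20, 2016 through October 14, 2016 inclusive is 56 days; tolling adds 56 days: September 27, 2017 + 56 days = November 22, 2017.
November 22, 2017 is a Wednesday and not a legal holiday, so no extension applies.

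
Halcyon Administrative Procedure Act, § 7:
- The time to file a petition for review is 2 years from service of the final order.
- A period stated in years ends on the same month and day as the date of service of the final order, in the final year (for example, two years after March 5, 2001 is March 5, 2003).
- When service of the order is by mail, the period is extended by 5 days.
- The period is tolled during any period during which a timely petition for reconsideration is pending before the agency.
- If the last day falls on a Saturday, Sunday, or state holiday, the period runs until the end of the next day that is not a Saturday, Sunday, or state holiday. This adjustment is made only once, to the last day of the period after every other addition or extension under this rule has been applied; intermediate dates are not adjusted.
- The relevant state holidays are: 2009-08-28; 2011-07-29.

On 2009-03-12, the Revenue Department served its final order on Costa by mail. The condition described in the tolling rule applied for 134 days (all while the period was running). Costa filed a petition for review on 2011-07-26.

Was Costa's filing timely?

2 years after 2009-03-12 is March 12, 2011.
Service was by mail, adding 5 days: March 12, 2011 + 5 days = March 17, 2011.
Tolling adds 134 days: March 17, 2011 + 134 days = July 29, 2011.
July 29, 2011 is a listed holiday; July 30, 2011 is Saturday; July 31, 2011 is Sunday. The next qualifying day is August 1, 2011.
The deadline is August 1, 2011; the filing on July 26, 2011 is on or before that date.

Yes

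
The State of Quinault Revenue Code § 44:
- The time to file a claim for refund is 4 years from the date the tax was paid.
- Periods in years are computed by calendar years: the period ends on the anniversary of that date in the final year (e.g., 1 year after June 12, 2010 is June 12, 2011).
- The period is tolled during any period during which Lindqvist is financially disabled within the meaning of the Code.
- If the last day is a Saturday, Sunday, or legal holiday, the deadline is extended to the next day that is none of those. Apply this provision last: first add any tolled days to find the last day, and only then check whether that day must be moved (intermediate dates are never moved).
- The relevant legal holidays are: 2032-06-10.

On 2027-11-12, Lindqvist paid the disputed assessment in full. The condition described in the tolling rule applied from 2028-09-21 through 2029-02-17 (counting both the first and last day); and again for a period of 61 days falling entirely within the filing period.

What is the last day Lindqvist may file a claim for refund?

4 years after 2027-11-12 is November 12, 2031.
From September 21, 2028 through February 17, 2029 inclusive is 150 days; tolling adds 150 days: November 12, 2031 + 150 days = April 10, 2032.
Tolling adds 61 days: April 10, 2032 + 61 days = June 10, 2032.
June 10, 2032 is a listed holiday. The next qualifying day is June 11, 2032.

June 11, 2032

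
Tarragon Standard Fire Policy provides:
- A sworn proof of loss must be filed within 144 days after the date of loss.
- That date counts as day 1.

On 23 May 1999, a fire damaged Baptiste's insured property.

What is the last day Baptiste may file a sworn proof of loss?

Counting 23 May 1999 as day 1, day 144 is October 13, 1999.

October 13, 1999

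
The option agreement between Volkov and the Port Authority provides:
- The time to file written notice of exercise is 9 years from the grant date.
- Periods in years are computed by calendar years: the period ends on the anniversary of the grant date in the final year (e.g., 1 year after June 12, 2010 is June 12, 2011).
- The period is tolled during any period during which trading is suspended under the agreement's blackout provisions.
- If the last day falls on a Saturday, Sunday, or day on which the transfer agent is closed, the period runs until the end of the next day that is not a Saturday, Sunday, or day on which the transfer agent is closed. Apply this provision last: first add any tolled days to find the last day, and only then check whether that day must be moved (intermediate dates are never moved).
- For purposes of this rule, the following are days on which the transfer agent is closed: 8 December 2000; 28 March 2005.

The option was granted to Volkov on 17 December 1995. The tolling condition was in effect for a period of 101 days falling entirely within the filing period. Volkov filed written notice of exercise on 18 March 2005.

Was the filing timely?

Yes

9 years after 17 December 1995 is December 17, 2004.
Tolling adds 101 days: December 17, 2004 + 101 days = March 28, 2005.
March 28, 2005 is a listed holiday. The next qualifying day is March 29, 2005.
The deadline is March 29, 2005; the filing on March 18, 2005 is on or before that date.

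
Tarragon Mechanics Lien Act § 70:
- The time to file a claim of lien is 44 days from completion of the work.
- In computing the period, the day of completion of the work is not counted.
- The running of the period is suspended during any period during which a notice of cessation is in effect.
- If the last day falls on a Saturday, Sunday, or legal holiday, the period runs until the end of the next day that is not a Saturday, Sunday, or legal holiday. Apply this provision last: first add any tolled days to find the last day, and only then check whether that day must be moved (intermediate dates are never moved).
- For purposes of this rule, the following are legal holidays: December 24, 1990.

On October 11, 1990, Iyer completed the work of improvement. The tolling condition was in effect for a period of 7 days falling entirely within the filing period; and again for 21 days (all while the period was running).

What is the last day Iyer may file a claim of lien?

December 25, 1990

44 days after October 11, 1990 is November 24, 1990.
Tolling adds 7 days: November 24, 1990 + 7 days = December 1, 1990.
Tolling adds 21 days: December 1, 1990 + 21 days = December 22, 1990.
December 22, 1990 is Saturday; December 23, 1990 is Sunday; December 24, 1990 is a listed holiday. The next qualifying day is December 25, 1990.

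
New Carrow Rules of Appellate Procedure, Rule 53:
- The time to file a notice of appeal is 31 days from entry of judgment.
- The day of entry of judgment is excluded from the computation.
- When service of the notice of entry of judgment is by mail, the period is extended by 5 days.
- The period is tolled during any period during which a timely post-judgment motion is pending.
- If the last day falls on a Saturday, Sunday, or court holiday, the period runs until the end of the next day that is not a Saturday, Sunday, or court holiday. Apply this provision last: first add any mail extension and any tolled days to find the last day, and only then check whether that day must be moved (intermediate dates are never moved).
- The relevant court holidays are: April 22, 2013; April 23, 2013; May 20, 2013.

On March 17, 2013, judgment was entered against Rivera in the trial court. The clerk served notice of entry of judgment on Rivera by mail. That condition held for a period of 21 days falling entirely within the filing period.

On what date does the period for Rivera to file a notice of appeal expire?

31 days after March 17, 2013 is April 17, 2013.
Service was by mail, adding 5 days: April 17, 2013 + 5 days = April 22, 2013.
Tolling adds 21 days: April 22, 2013 + 21 days = May 13, 2013.
May 13, 2013 is a Monday and not a court holiday, so no extension applies.

May 13, 2013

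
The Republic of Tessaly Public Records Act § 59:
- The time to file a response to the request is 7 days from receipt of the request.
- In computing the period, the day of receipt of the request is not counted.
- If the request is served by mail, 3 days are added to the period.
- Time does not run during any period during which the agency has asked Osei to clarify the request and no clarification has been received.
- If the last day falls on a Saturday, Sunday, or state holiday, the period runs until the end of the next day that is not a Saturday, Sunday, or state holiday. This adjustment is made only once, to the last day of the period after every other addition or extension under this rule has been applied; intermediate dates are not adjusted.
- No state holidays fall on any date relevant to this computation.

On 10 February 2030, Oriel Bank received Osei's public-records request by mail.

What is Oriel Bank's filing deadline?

7 days after 10 February 2030 is February 17, 2030.
Service was by mail, adding 3 days: February 17, 2030 + 3 days = February 20, 2030.
February 20, 2030 is a Wednesday and not a state holiday, so no extension applies.

February 20, 2030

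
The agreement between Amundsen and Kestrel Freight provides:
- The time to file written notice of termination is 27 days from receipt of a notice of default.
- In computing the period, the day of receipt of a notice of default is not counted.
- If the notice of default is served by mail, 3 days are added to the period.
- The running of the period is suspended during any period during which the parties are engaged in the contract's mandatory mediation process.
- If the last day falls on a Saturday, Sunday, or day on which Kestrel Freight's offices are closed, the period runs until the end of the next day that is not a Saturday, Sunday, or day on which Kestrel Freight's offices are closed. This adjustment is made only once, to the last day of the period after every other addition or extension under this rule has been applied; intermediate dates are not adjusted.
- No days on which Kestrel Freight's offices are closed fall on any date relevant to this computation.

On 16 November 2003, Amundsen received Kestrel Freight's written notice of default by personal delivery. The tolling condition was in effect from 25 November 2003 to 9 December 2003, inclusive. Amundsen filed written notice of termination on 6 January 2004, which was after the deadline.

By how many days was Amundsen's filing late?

27 days after 16 November 2003 is December 13, 2003.
Service was not by mail, so no mail extension applies.
From November 25, 2003 through December 9, 2003 inclusive is 15 days; tolling adds 15 days: December 13, 2003 + 15 days = December 28, 2003.
December 28, 2003 is Sunday. The next qualifying day is December 29, 2003.
The deadline is December 29, 2003; from December 29, 2003 to January 6, 2004 is 8 days.

8 days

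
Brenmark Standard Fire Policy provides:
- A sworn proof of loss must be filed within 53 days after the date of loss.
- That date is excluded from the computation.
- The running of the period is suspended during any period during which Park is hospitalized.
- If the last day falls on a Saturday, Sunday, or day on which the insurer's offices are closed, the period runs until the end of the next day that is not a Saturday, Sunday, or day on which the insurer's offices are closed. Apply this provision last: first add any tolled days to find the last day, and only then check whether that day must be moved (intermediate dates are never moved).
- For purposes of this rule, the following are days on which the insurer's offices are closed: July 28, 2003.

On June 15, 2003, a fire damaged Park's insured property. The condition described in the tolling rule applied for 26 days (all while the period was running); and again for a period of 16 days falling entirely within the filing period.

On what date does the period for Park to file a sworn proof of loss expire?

September 18, 2003

53 days after June 15, 2003 is August 7, 2003.
Tolling adds 26 days: August 7, 2003 + 26 days = September 2, 2003.
Tolling adds 16 days: September 2, 2003 + 16 days = September 18, 2003.
September 18, 2003 is a Thursday and not a day on which the insurer's offices are closed, so no extension applies.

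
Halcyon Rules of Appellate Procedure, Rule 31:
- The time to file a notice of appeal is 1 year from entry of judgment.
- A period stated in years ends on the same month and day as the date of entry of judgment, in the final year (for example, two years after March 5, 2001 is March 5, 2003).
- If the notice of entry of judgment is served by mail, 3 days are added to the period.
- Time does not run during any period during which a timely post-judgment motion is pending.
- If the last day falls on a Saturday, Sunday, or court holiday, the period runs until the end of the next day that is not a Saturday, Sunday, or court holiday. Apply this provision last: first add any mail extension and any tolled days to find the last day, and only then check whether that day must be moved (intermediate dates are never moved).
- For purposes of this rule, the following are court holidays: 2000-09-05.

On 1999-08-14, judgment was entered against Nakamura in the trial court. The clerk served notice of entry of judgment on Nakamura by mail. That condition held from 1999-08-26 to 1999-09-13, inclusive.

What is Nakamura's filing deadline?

1 year after 1999-08-14 is August 14, 2000.
Service was by mail, adding 3 days: August 14, 2000 + 3 days = August 17, 2000.
From August 26, 1999 through September 13, 1999 inclusive is 19 days; tolling adds 19 days: August 17, 2000 + 19 days = September 5, 2000.
September 5, 2000 is a listed holiday. The next qualifying day is September 6, 2000.

September 6, 2000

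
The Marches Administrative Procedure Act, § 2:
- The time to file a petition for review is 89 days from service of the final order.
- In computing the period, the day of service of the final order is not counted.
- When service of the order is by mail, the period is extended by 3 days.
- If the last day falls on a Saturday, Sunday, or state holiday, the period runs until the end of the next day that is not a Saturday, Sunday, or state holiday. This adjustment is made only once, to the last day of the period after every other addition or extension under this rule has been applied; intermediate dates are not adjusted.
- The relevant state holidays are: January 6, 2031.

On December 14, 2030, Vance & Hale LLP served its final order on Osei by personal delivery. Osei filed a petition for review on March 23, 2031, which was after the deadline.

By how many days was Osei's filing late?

89 days after December 14, 2030 is March 13, 2031.
Service was not by mail, so no mail extension applies.
March 13, 2031 is a Thursday and not a state holiday, so no extension applies.
The deadline is March 13, 2031; from March 13, 2031 to March 23, 2031 is 10 days.

10 days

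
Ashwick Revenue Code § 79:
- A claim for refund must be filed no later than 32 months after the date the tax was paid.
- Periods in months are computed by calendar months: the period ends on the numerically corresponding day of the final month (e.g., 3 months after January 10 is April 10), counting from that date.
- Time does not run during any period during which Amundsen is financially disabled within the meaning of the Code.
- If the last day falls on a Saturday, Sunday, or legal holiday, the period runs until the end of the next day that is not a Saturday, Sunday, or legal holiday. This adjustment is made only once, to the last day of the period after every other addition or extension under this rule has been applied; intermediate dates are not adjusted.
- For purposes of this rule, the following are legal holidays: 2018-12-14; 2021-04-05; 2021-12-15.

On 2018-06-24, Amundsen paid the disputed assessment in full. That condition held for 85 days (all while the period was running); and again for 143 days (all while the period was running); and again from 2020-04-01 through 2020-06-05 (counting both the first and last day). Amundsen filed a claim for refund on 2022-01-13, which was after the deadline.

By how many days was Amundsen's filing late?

28 days

32 months after 2018-06-24 is February 24, 2021.
Tolling adds 85 days: February 24, 2021 + 85 days = May 20, 2021.
Tolling adds 143 days: May 20, 2021 + 143 days = October 10, 2021.
From April 1, 2020 through June 5, 2020 inclusive is 66 days; tolling adds 66 days: October 10, 2021 + 66 days = December 15, 2021.
December 15, 2021 is a listed holiday. The next qualifying day is December 16, 2021.
The deadline is December 16, 2021; from December 16, 2021 to January 13, 2022 is 28 days.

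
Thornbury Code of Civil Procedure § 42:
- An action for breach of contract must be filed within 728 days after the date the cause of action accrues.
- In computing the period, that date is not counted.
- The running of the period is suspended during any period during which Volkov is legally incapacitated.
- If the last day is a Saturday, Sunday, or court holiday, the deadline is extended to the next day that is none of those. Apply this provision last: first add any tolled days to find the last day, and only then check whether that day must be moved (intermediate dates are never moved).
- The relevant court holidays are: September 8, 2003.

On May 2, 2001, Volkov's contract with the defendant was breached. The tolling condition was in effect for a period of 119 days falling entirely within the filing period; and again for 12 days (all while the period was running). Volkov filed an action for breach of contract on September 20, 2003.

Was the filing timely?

No

728 days after May 2, 2001 is April 30, 2003.
Tolling adds 119 days: April 30, 2003 + 119 days = August 27, 2003.
Tolling adds 12 days: August 27, 2003 + 12 days = September 8, 2003.
September 8, 2003 is a listed holiday. The next qualifying day is September 9, 2003.
The deadline is September 9, 2003; the filing on September 20, 2003 is after that date.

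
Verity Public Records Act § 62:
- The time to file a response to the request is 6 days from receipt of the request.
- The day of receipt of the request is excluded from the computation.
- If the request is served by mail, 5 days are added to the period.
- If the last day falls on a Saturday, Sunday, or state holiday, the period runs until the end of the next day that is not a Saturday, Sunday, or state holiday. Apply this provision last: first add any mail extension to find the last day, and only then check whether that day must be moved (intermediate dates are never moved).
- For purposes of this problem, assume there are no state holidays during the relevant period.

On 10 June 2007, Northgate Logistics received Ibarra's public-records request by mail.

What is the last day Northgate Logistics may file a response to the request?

6 days after 10 June 2007 is June 16, 2007.
Service was by mail, adding 5 days: June 16, 2007 + 5 days = June 21, 2007.
June 21, 2007 is a Thursday and not a state holiday, so no extension applies.

June 21, 2007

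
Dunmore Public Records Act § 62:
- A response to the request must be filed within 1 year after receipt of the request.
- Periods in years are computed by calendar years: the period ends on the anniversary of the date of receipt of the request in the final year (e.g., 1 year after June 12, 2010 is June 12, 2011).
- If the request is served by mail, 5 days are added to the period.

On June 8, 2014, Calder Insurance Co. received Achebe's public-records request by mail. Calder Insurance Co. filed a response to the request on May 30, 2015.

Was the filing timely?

1 year after June 8, 2014 is June 8, 2015.
Service was by mail, adding 5 days: June 8, 2015 + 5 days = June 13, 2015.
The deadline is June 13, 2015; the filing on May 30, 2015 is on or before that date.

Yes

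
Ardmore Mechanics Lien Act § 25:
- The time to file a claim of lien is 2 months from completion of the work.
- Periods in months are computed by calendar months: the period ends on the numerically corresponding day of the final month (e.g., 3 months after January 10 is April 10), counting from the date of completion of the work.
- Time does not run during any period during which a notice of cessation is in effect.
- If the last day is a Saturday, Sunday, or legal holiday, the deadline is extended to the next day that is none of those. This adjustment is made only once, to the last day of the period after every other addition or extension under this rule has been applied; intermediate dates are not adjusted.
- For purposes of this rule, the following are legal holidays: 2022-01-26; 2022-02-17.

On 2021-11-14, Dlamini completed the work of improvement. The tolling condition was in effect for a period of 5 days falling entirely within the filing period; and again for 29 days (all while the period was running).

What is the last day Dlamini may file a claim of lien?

February 18, 2022

2 months after 2021-11-14 is January 14, 2022.
Tolling adds 5 days: January 14, 2022 + 5 days = January 19, 2022.
Tolling adds 29 days: January 19, 2022 + 29 days = February 17, 2022.
February 17, 2022 is a listed holiday. The next qualifying day is February 18, 2022.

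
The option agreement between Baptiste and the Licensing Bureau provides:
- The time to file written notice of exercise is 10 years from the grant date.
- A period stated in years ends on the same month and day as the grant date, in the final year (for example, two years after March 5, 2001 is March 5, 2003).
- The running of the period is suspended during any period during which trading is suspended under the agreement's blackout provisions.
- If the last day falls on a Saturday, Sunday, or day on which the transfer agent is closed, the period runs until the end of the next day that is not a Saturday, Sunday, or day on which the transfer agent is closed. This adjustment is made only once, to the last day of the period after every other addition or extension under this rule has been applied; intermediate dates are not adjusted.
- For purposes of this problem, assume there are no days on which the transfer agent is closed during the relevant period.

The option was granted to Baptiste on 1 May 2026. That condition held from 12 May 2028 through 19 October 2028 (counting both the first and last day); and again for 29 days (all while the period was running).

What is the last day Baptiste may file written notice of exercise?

10 years after 1 May 2026 is May 1, 2036.
From May 12, 2028 through October 19, 2028 inclusive is 161 days; tolling adds 161 days: May 1, 2036 + 161 days = October 9, 2036.
Tolling adds 29 days: October 9, 2036 + 29 days = November 7, 2036.
November 7, 2036 is a Friday and not a day on which the transfer agent is closed, so no extension applies.

November 7, 2036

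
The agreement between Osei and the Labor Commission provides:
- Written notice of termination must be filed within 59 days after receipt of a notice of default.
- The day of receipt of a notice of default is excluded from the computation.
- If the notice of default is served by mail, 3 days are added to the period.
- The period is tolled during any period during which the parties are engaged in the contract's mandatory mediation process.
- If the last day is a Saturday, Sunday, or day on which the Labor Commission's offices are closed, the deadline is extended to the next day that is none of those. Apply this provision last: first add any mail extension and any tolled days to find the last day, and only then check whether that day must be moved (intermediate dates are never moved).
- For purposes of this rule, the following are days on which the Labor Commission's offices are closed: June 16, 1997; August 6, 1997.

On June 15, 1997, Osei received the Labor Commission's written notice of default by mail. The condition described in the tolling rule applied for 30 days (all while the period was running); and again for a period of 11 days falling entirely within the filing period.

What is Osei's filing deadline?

September 26, 1997

59 days after June 15, 1997 is August 13, 1997.
Service was by mail, adding 3 days: August 13, 1997 + 3 days = August 16, 1997.
Tolling adds 30 days: August 16, 1997 + 30 days = September 15, 1997.
Tolling adds 11 days: September 15, 1997 + 11 days = September 26, 1997.
September 26, 1997 is a Friday and not a day on which the Labor Commission's offices are closed, so no extension applies.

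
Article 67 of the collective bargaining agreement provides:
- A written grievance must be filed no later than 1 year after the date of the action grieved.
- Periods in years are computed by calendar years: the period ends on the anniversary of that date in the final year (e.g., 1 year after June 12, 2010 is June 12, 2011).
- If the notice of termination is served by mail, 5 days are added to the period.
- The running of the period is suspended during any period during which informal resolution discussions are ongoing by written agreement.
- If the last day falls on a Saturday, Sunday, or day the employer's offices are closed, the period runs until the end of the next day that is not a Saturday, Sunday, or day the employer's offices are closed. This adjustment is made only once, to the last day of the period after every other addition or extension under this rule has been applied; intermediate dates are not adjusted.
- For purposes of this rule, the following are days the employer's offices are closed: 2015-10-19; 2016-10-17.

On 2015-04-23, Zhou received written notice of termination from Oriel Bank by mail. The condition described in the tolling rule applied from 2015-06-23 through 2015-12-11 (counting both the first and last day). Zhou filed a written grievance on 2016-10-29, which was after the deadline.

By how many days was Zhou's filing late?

11 days

1 year after 2015-04-23 is April 23, 2016.
Service was by mail, adding 5 days: April 23, 2016 + 5 days = April 28, 2016.
From June 23, 2015 through December 11, 2015 inclusive is 172 days; tolling adds 172 days: April 28, 2016 + 172 days = October 17, 2016.
October 17, 2016 is a listed holiday. The next qualifying day is October 18, 2016.
The deadline is October 18, 2016; from October 18, 2016 to October 29, 2016 is 11 days.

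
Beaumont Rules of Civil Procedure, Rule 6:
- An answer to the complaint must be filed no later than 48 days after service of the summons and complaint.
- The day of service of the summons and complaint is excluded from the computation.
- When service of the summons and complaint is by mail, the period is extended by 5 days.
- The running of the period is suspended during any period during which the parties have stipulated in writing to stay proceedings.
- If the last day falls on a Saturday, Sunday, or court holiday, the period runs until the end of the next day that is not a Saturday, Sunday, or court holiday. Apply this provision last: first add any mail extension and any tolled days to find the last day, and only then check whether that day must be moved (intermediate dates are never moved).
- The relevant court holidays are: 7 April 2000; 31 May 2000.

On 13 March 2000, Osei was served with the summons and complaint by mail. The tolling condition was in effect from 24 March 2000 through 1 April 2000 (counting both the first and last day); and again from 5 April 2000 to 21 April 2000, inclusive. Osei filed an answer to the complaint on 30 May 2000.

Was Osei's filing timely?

Yes

48 days after 13 March 2000 is April 30, 2000.
Service was by mail, adding 5 days: April 30, 2000 + 5 days = May 5, 2000.
From March 24, 2000 through April 1, 2000 inclusive is 9 days; tolling adds 9 days: May 5, 2000 + 9 days = May 14, 2000.
From April 5, 2000 through April 21, 2000 inclusive is 17 days; tolling adds 17 days: May 14, 2000 + 17 days = May 31, 2000.
May 31, 2000 is a listed holiday. The next qualifying day is June 1, 2000.
The deadline is June 1, 2000; the filing on May 30, 2000 is on or before that date.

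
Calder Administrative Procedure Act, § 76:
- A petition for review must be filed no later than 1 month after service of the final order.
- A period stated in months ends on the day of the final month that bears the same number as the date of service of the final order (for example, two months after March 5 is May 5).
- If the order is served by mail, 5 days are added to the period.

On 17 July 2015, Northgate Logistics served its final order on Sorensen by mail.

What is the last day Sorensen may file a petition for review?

August 22, 2015

1 month after 17 July 2015 is August 17, 2015.
Service was by mail, adding 5 days: August 17, 2015 + 5 days = August 22, 2015.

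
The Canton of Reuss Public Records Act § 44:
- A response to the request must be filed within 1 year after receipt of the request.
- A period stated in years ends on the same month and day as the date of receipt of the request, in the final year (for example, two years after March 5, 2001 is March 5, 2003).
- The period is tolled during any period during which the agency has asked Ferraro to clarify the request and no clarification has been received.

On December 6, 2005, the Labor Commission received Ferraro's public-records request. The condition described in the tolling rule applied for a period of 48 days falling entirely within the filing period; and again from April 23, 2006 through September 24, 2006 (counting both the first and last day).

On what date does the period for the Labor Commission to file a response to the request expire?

June 27, 2007

1 year after December 6, 2005 is December 6, 2006.
Tolling adds 48 days: December 6, 2006 + 48 days = January 23, 2007.
From April 23, 2006 through September 24, 2006 inclusive is 155 days; tolling adds 155 days: January 23, 2007 + 155 days = June 27, 2007.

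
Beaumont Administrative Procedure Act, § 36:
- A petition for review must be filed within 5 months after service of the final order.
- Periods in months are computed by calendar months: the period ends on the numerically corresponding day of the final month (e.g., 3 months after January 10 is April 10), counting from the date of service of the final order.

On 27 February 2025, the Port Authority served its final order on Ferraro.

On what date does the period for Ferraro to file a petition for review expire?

July 27, 2025

5 months after 27 February 2025 is July 27, 2025.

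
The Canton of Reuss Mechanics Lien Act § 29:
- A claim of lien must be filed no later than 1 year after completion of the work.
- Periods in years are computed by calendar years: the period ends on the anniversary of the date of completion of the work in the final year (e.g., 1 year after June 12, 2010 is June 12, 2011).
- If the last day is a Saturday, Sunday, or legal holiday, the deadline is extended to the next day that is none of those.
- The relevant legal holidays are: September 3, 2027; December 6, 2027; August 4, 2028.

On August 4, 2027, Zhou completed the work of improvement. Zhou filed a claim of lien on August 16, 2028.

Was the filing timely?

No

1 year after August 4, 2027 is August 4, 2028.
August 4, 2028 is a listed holiday; August 5, 2028 is Saturday; August 6, 2028 is Sunday. The next qualifying day is August 7, 2028.
The deadline is August 7, 2028; the filing on August 16, 2028 is after that date.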